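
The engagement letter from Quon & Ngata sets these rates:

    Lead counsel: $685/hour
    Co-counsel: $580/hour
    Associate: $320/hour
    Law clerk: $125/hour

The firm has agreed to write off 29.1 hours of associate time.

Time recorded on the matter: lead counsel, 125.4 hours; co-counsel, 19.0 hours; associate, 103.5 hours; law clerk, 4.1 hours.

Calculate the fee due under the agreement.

Lead counsel: 125.4 × $685 = $85,899.00
Co-counsel: 19.0 × $580 = $11,020.00
Associate: 103.5 × $320 = $33,120.00
Law clerk: 4.1 × $125 = $512.50
Subtotal: $130,551.50
Write-off: 29.1 × $320 = $9,312.00
Total: $130,551.50 − $9,312.00 = $121,239.50

$121,239.50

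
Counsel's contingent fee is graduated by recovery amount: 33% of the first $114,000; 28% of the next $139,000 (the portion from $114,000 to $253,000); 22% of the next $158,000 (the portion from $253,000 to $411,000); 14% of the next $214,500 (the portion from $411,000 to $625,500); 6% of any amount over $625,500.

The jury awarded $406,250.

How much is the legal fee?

First $114,000 at 33% = $37,620.00
Next $139,000 at 28% = $38,920.00
Remaining $153,250 at 22% = $33,715.00
Fee: $37,620.00 + $38,920.00 + $33,715.00 = $110,255.00

$110,255.00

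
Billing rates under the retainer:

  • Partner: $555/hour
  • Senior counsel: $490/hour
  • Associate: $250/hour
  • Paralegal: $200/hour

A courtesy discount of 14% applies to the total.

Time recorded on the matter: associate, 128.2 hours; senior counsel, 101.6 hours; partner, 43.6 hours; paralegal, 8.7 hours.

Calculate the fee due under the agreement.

Partner: 43.6 × $555 = $24,198.00
Senior counsel: 101.6 × $490 = $49,784.00
Associate: 128.2 × $250 = $32,050.00
Paralegal: 8.7 × $200 = $1,740.00
Subtotal: $107,772.00
Less 14% discount: −$15,088.08
Total: $107,772.00 − $15,088.08 = $92,683.92

$92,683.92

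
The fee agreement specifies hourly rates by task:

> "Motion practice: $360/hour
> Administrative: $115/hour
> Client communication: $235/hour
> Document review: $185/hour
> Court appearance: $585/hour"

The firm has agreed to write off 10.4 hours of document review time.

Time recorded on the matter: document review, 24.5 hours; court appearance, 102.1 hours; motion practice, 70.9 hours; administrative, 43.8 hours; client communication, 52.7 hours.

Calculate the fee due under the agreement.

Motion practice: 70.9 × $360 = $25,524.00
Administrative: 43.8 × $115 = $5,037.00
Client communication: 52.7 × $235 = $12,384.50
Document review: 24.5 × $185 = $4,532.50
Court appearance: 102.1 × $585 = $59,728.50
Subtotal: $107,206.50
Write-off: 10.4 × $185 = $1,924.00
Total: $107,206.50 − $1,924.00 = $105,282.50

$105,282.50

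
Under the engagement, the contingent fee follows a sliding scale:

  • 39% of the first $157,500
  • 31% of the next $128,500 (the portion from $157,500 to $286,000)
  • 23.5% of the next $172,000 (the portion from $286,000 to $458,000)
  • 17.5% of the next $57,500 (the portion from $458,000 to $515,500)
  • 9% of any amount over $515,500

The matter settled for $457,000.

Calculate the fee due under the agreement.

First $157,500 at 39% = $61,425.00
Next $128,500 at 31% = $39,835.00
Remaining $171,000 at 23.5% = $40,185.00
Fee: $61,425.00 + $39,835.00 + $40,185.00 = $141,445.00

$141,445.00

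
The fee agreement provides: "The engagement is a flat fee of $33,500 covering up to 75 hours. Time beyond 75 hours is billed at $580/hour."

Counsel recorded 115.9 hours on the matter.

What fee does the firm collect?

Flat fee: $33,500.00
Excess hours: 115.9 − 75 = 40.9
Overrun: 40.9 × $580 = $23,722.00
Total: $33,500.00 + $23,722.00 = $57,222.00

$57,222.00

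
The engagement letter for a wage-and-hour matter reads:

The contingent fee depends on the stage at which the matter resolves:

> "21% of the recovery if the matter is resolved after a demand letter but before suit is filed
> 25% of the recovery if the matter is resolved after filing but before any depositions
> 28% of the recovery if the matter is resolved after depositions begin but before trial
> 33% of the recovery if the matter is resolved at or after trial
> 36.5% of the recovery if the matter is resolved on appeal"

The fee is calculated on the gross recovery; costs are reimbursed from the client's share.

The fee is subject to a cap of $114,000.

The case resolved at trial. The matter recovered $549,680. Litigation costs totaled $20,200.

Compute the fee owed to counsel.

$114,000.00

Fee base is the gross recovery, $549,680; costs are reimbursed separately.
The matter resolved at trial, so the 33% rate applies.
$549,680 × 33% = $181,394.40
$181,394.40 exceeds the $114,000 cap, so the fee is capped at $114,000.00.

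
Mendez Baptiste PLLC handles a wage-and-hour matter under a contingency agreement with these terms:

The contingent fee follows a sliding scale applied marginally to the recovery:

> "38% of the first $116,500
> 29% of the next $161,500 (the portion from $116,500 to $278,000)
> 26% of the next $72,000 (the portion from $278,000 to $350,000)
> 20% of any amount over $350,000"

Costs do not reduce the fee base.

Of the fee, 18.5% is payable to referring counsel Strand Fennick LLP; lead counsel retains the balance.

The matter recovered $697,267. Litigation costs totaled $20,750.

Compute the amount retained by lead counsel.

Fee base is the gross recovery, $697,267; costs are reimbursed separately.
First $116,500 at 38% = $44,270.00
Next $161,500 at 29% = $46,835.00
Next $72,000 at 26% = $18,720.00
Remaining $347,267 at 20% = $69,453.40
Fee: $44,270.00 + $46,835.00 + $18,720.00 + $69,453.40 = $179,278.40
Referral share: 18.5% of $179,278.40 = $33,166.50; lead counsel retains $179,278.40 − $33,166.50 = $146,111.90.

$146,111.90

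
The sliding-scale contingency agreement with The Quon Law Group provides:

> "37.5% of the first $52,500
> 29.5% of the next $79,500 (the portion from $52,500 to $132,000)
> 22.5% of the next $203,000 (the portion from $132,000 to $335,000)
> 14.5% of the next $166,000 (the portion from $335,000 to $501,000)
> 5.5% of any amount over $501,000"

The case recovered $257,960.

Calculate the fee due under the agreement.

First $52,500 at 37.5% = $19,687.50
Next $79,500 at 29.5% = $23,452.50
Remaining $125,960 at 22.5% = $28,341.00
Fee: $19,687.50 + $23,452.50 + $28,341.00 = $71,481.00

$71,481.00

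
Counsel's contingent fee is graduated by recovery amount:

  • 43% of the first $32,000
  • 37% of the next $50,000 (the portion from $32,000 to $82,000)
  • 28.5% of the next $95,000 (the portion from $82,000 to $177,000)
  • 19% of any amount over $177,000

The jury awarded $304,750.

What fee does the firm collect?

$83,607.50

First $32,000 at 43% = $13,760.00
Next $50,000 at 37% = $18,500.00
Next $95,000 at 28.5% = $27,075.00
Remaining $127,750 at 19% = $24,272.50
Fee: $13,760.00 + $18,500.00 + $27,075.00 + $24,272.50 = $83,607.50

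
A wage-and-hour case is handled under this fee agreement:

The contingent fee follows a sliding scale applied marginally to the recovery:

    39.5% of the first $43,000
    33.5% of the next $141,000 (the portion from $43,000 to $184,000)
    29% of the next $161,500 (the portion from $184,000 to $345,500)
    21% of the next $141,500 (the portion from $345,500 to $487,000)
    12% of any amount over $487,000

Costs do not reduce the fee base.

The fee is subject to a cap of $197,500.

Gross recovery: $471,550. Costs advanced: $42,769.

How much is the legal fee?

Fee base is the gross recovery, $471,550; costs are reimbursed separately.
First $43,000 at 39.5% = $16,985.00
Next $141,000 at 33.5% = $47,235.00
Next $161,500 at 29% = $46,835.00
Remaining $126,050 at 21% = $26,470.50
Fee: $16,985.00 + $47,235.00 + $46,835.00 + $26,470.50 = $137,525.50
$137,525.50 is under the $197,500 cap.

$137,525.50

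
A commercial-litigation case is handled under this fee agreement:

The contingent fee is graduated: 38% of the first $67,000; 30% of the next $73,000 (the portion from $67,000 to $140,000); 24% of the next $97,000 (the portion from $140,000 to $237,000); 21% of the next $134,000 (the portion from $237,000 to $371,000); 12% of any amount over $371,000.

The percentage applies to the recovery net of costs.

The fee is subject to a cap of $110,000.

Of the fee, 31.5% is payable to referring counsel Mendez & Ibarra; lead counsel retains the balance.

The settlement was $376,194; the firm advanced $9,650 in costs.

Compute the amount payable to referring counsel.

$30,820.94

Fee base (net of costs): $376,194 − $9,650 = $366,544
First $67,000 at 38% = $25,460.00
Next $73,000 at 30% = $21,900.00
Next $97,000 at 24% = $23,280.00
Remaining $129,544 at 21% = $27,204.24
Fee: $25,460.00 + $21,900.00 + $23,280.00 + $27,204.24 = $97,844.24
$97,844.24 is under the $110,000 cap.
Referral share: 31.5% of $97,844.24 = $30,820.94; lead counsel retains $97,844.24 − $30,820.94 = $67,023.30.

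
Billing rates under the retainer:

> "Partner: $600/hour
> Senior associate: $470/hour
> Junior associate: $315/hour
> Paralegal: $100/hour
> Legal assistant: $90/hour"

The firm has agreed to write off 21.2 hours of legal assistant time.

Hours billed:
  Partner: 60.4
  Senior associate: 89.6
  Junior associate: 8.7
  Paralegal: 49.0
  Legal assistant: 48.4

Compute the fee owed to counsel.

Partner: 60.4 × $600 = $36,240.00
Senior associate: 89.6 × $470 = $42,112.00
Junior associate: 8.7 × $315 = $2,740.50
Paralegal: 49.0 × $100 = $4,900.00
Legal assistant: 48.4 × $90 = $4,356.00
Subtotal: $90,348.50
Write-off: 21.2 × $90 = $1,908.00
Total: $90,348.50 − $1,908.00 = $88,440.50

$88,440.50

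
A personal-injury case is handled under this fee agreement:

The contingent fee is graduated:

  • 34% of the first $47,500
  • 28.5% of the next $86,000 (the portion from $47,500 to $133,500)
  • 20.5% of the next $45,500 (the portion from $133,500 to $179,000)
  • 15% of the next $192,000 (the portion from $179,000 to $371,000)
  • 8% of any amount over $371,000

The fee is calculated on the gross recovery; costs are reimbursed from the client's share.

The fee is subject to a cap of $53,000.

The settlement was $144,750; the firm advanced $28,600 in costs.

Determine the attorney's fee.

Fee base is the gross recovery, $144,750; costs are reimbursed separately.
First $47,500 at 34% = $16,150.00
Next $86,000 at 28.5% = $24,510.00
Remaining $11,250 at 20.5% = $2,306.25
Fee: $16,150.00 + $24,510.00 + $2,306.25 = $42,966.25
$42,966.25 is under the $53,000 cap.

$42,966.25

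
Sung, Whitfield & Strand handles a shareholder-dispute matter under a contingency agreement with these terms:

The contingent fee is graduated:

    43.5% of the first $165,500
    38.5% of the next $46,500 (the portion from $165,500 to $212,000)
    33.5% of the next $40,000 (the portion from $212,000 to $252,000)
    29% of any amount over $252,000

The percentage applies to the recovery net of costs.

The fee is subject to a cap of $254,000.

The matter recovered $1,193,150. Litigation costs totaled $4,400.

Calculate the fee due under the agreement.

Fee base (net of costs): $1,193,150 − $4,400 = $1,188,750
First $165,500 at 43.5% = $71,992.50
Next $46,500 at 38.5% = $17,902.50
Next $40,000 at 33.5% = $13,400.00
Remaining $936,750 at 29% = $271,657.50
Fee: $71,992.50 + $17,902.50 + $13,400.00 + $271,657.50 = $374,952.50
$374,952.50 exceeds the $254,000 cap, so the fee is capped at $254,000.00.

$254,000.00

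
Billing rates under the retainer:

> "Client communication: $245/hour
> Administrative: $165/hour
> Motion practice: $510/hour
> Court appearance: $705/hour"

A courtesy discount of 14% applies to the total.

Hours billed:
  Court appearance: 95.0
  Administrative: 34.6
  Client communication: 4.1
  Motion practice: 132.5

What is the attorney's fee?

Client communication: 4.1 × $245 = $1,004.50
Administrative: 34.6 × $165 = $5,709.00
Motion practice: 132.5 × $510 = $67,575.00
Court appearance: 95.0 × $705 = $66,975.00
Subtotal: $141,263.50
Less 14% discount: −$19,776.89
Total: $141,263.50 − $19,776.89 = $121,486.61

$121,486.61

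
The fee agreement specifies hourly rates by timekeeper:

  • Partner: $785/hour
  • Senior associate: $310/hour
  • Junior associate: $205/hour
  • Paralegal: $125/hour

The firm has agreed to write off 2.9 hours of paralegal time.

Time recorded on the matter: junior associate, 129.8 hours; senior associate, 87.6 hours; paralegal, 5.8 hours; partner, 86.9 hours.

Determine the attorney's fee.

Partner: 86.9 × $785 = $68,216.50
Senior associate: 87.6 × $310 = $27,156.00
Junior associate: 129.8 × $205 = $26,609.00
Paralegal: 5.8 × $125 = $725.00
Subtotal: $122,706.50
Write-off: 2.9 × $125 = $362.50
Total: $122,706.50 − $362.50 = $122,344.00

$122,344.00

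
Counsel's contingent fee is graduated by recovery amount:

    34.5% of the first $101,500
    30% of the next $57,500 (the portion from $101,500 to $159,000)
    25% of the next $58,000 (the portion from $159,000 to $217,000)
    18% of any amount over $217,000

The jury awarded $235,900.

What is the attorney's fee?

$70,169.50

First $101,500 at 34.5% = $35,017.50
Next $57,500 at 30% = $17,250.00
Next $58,000 at 25% = $14,500.00
Remaining $18,900 at 18% = $3,402.00
Fee: $35,017.50 + $17,250.00 + $14,500.00 + $3,402.00 = $70,169.50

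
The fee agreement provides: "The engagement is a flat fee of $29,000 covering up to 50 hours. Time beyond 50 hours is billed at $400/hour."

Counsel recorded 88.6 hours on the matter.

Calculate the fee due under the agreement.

$44,440.00

Flat fee: $29,000.00
Excess hours: 88.6 − 50 = 38.6
Overrun: 38.6 × $400 = $15,440.00
Total: $29,000.00 + $15,440.00 = $44,440.00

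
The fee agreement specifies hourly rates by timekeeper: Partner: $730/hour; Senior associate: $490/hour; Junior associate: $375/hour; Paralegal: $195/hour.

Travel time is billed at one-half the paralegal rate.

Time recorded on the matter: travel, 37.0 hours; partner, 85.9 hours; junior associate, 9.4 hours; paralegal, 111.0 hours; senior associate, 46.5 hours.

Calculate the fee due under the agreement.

Partner: 85.9 × $730 = $62,707.00
Senior associate: 46.5 × $490 = $22,785.00
Junior associate: 9.4 × $375 = $3,525.00
Paralegal: 111.0 × $195 = $21,645.00
Subtotal: $62,707.00 + $22,785.00 + $3,525.00 + $21,645.00 = $110,662.00
Travel: 37.0 × ($195 ÷ 2) = 37.0 × $97.50 = $3,607.50
Total: $110,662.00 + $3,607.50 = $114,269.50

$114,269.50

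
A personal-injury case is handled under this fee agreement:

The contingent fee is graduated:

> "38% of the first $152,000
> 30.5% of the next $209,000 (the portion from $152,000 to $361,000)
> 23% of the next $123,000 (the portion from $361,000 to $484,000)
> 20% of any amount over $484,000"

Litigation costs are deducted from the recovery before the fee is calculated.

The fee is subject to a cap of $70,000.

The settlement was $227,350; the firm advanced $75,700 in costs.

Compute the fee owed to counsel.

Fee base (net of costs): $227,350 − $75,700 = $151,650
First $151,650 at 38% = $57,627.00
$57,627.00 is under the $70,000 cap.

$57,627.00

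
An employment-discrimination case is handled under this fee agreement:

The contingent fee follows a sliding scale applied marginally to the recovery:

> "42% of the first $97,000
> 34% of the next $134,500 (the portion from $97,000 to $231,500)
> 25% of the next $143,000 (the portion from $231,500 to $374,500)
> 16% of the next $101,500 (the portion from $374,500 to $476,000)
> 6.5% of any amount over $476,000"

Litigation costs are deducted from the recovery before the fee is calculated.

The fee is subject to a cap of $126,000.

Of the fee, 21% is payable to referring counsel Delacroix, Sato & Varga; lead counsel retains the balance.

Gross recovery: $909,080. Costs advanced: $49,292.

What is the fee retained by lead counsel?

$99,540.00

Fee base (net of costs): $909,080 − $49,292 = $859,788
First $97,000 at 42% = $40,740.00
Next $134,500 at 34% = $45,730.00
Next $143,000 at 25% = $35,750.00
Next $101,500 at 16% = $16,240.00
Remaining $383,788 at 6.5% = $24,946.22
Fee: $40,740.00 + $45,730.00 + $35,750.00 + $16,240.00 + $24,946.22 = $163,406.22
$163,406.22 exceeds the $126,000 cap, so the fee is capped at $126,000.00.
Referral share: 21% of $126,000.00 = $26,460.00; lead counsel retains $126,000.00 − $26,460.00 = $99,540.00.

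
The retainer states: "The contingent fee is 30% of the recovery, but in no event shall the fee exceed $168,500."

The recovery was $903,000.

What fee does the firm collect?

30% of $903,000 = $270,900.00
That exceeds the $168,500 cap, so the fee is capped at $168,500.

$168,500.00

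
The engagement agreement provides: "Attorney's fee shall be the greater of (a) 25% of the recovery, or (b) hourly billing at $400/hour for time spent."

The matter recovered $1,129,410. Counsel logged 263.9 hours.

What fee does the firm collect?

(a) 25% of $1,129,410 = $282,352.50
(b) 263.9 × $400 = $105,560.00
The greater is (a): $282,352.50.

$282,352.50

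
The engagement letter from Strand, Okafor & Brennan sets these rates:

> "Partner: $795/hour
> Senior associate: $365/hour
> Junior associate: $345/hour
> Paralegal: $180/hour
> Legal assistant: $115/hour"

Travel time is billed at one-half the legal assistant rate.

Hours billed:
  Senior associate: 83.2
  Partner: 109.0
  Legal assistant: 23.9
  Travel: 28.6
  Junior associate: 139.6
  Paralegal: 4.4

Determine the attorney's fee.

$170,370.00

Partner: 109.0 × $795 = $86,655.00
Senior associate: 83.2 × $365 = $30,368.00
Junior associate: 139.6 × $345 = $48,162.00
Paralegal: 4.4 × $180 = $792.00
Legal assistant: 23.9 × $115 = $2,748.50
Subtotal: $86,655.00 + $30,368.00 + $48,162.00 + $792.00 + $2,748.50 = $168,725.50
Travel: 28.6 × ($115 ÷ 2) = 28.6 × $57.50 = $1,644.50
Total: $168,725.50 + $1,644.50 = $170,370.00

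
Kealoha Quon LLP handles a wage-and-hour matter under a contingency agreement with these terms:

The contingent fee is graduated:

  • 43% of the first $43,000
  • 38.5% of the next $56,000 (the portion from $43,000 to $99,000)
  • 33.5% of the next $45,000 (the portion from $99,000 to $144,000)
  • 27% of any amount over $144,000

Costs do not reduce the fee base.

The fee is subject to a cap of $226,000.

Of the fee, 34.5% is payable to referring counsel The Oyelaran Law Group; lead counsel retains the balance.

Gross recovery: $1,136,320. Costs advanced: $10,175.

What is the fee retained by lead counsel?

Fee base is the gross recovery, $1,136,320; costs are reimbursed separately.
First $43,000 at 43% = $18,490.00
Next $56,000 at 38.5% = $21,560.00
Next $45,000 at 33.5% = $15,075.00
Remaining $992,320 at 27% = $267,926.40
Fee: $18,490.00 + $21,560.00 + $15,075.00 + $267,926.40 = $323,051.40
$323,051.40 exceeds the $226,000 cap, so the fee is capped at $226,000.00.
Referral share: 34.5% of $226,000.00 = $77,970.00; lead counsel retains $226,000.00 − $77,970.00 = $148,030.00.

$148,030.00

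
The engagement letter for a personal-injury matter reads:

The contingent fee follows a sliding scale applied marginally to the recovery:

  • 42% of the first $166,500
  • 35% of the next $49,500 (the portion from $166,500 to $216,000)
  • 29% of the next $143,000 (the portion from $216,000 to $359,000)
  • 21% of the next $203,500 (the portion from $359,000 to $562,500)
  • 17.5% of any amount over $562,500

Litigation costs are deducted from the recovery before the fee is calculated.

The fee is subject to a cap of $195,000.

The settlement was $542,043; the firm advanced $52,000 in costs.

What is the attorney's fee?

$156,244.03

Fee base (net of costs): $542,043 − $52,000 = $490,043
First $166,500 at 42% = $69,930.00
Next $49,500 at 35% = $17,325.00
Next $143,000 at 29% = $41,470.00
Remaining $131,043 at 21% = $27,519.03
Fee: $69,930.00 + $17,325.00 + $41,470.00 + $27,519.03 = $156,244.03
$156,244.03 is under the $195,000 cap.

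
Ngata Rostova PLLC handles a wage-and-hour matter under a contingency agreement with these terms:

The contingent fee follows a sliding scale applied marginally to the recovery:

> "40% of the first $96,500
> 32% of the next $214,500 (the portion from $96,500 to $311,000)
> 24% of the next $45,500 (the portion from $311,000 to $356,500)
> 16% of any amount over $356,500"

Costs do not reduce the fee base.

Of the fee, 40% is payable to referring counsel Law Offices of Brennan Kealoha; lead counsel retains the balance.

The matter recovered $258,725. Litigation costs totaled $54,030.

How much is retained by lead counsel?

$54,307.20

Fee base is the gross recovery, $258,725; costs are reimbursed separately.
First $96,500 at 40% = $38,600.00
Remaining $162,225 at 32% = $51,912.00
Fee: $38,600.00 + $51,912.00 = $90,512.00
Referral share: 40% of $90,512.00 = $36,204.80; lead counsel retains $90,512.00 − $36,204.80 = $54,307.20.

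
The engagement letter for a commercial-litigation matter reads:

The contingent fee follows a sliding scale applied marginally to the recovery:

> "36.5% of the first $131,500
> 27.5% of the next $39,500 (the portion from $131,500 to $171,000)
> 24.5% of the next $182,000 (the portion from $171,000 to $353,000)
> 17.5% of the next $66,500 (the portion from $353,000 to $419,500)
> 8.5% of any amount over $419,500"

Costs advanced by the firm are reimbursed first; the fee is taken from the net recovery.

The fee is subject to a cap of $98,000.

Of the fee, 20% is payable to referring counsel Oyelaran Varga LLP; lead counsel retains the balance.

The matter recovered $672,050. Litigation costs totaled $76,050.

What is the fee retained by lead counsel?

$78,400.00

Fee base (net of costs): $672,050 − $76,050 = $596,000
First $131,500 at 36.5% = $47,997.50
Next $39,500 at 27.5% = $10,862.50
Next $182,000 at 24.5% = $44,590.00
Next $66,500 at 17.5% = $11,637.50
Remaining $176,500 at 8.5% = $15,002.50
Fee: $47,997.50 + $10,862.50 + $44,590.00 + $11,637.50 + $15,002.50 = $130,090.00
$130,090.00 exceeds the $98,000 cap, so the fee is capped at $98,000.00.
Referral share: 20% of $98,000.00 = $19,600.00; lead counsel retains $98,000.00 − $19,600.00 = $78,400.00.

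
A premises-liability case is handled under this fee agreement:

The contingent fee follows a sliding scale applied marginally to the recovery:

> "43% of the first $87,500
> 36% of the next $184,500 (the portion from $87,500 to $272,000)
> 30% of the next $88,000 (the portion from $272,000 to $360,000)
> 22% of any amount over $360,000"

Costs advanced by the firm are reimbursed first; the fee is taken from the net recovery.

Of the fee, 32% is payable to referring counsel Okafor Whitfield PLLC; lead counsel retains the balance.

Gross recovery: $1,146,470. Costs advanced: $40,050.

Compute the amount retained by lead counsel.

Fee base (net of costs): $1,146,470 − $40,050 = $1,106,420
First $87,500 at 43% = $37,625.00
Next $184,500 at 36% = $66,420.00
Next $88,000 at 30% = $26,400.00
Remaining $746,420 at 22% = $164,212.40
Fee: $37,625.00 + $66,420.00 + $26,400.00 + $164,212.40 = $294,657.40
Referral share: 32% of $294,657.40 = $94,290.37; lead counsel retains $294,657.40 − $94,290.37 = $200,367.03.

$200,367.03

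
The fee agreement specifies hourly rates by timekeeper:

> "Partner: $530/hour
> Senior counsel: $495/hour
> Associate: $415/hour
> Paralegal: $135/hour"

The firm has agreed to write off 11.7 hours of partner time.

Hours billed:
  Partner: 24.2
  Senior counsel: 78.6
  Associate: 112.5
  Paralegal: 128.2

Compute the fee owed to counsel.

$109,526.50

Partner: 24.2 × $530 = $12,826.00
Senior counsel: 78.6 × $495 = $38,907.00
Associate: 112.5 × $415 = $46,687.50
Paralegal: 128.2 × $135 = $17,307.00
Subtotal: $115,727.50
Write-off: 11.7 × $530 = $6,201.00
Total: $115,727.50 − $6,201.00 = $109,526.50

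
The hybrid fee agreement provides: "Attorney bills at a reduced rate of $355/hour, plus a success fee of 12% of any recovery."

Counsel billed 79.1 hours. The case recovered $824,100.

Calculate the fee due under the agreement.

$126,972.50

Hourly: 79.1 × $355 = $28,080.50
Success fee: 12% of $824,100 = $98,892.00
Total: $28,080.50 + $98,892.00 = $126,972.50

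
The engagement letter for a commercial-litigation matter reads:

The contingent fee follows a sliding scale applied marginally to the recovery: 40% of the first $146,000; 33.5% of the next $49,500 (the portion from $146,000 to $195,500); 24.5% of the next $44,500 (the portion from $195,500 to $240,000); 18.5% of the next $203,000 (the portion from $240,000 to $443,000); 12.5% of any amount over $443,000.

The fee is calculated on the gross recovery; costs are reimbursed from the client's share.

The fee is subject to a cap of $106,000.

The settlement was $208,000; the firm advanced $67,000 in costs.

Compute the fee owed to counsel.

$78,045.00

Fee base is the gross recovery, $208,000; costs are reimbursed separately.
First $146,000 at 40% = $58,400.00
Next $49,500 at 33.5% = $16,582.50
Remaining $12,500 at 24.5% = $3,062.50
Fee: $58,400.00 + $16,582.50 + $3,062.50 = $78,045.00
$78,045.00 is under the $106,000 cap.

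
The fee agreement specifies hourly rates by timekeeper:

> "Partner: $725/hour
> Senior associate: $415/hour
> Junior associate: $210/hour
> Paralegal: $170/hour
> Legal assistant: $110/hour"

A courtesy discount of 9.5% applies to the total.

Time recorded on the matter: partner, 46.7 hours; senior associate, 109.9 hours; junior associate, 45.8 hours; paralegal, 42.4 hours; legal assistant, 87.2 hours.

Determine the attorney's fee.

Partner: 46.7 × $725 = $33,857.50
Senior associate: 109.9 × $415 = $45,608.50
Junior associate: 45.8 × $210 = $9,618.00
Paralegal: 42.4 × $170 = $7,208.00
Legal assistant: 87.2 × $110 = $9,592.00
Subtotal: $105,884.00
Less 9.5% discount: −$10,058.98
Total: $105,884.00 − $10,058.98 = $95,825.02

$95,825.02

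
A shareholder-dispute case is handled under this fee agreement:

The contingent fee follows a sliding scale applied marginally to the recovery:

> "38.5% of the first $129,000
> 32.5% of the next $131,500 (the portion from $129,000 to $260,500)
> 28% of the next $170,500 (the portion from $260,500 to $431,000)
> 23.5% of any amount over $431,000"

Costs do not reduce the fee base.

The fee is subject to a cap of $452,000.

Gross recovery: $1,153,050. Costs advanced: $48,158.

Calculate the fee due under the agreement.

$309,824.25

Fee base is the gross recovery, $1,153,050; costs are reimbursed separately.
First $129,000 at 38.5% = $49,665.00
Next $131,500 at 32.5% = $42,737.50
Next $170,500 at 28% = $47,740.00
Remaining $722,050 at 23.5% = $169,681.75
Fee: $49,665.00 + $42,737.50 + $47,740.00 + $169,681.75 = $309,824.25
$309,824.25 is under the $452,000 cap.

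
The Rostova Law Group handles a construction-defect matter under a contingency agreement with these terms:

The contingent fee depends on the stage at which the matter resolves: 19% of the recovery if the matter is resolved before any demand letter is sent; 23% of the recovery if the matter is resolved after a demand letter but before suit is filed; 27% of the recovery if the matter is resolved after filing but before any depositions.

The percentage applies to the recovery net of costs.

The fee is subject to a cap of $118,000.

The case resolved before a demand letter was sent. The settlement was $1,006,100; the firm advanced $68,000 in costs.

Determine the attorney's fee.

Fee base (net of costs): $1,006,100 − $68,000 = $938,100
The matter resolved before a demand letter was sent, so the 19% rate applies.
$938,100 × 19% = $178,239.00
$178,239.00 exceeds the $118,000 cap, so the fee is capped at $118,000.00.

$118,000.00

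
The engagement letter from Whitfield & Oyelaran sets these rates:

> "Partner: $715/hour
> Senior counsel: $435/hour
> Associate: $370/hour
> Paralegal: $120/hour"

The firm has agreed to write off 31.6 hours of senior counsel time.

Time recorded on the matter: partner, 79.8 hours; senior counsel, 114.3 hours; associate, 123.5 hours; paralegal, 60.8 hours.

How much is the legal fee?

Partner: 79.8 × $715 = $57,057.00
Senior counsel: 114.3 × $435 = $49,720.50
Associate: 123.5 × $370 = $45,695.00
Paralegal: 60.8 × $120 = $7,296.00
Subtotal: $159,768.50
Write-off: 31.6 × $435 = $13,746.00
Total: $159,768.50 − $13,746.00 = $146,022.50

$146,022.50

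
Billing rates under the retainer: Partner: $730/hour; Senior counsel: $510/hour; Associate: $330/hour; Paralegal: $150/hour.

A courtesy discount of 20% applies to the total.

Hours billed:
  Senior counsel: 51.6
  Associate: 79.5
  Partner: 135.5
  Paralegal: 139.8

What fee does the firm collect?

$137,948.80

Partner: 135.5 × $730 = $98,915.00
Senior counsel: 51.6 × $510 = $26,316.00
Associate: 79.5 × $330 = $26,235.00
Paralegal: 139.8 × $150 = $20,970.00
Subtotal: $172,436.00
Less 20% discount: −$34,487.20
Total: $172,436.00 − $34,487.20 = $137,948.80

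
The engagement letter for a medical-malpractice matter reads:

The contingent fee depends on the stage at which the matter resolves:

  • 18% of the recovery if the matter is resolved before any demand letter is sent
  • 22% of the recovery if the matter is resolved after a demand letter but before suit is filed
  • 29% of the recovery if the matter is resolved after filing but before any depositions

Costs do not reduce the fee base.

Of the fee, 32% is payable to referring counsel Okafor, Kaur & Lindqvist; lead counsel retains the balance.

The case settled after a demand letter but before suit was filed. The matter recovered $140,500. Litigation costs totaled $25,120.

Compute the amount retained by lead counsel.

Fee base is the gross recovery, $140,500; costs are reimbursed separately.
The matter settled after a demand letter but before suit was filed, so the 22% rate applies.
$140,500 × 22% = $30,910.00
Referral share: 32% of $30,910.00 = $9,891.20; lead counsel retains $30,910.00 − $9,891.20 = $21,018.80.

$21,018.80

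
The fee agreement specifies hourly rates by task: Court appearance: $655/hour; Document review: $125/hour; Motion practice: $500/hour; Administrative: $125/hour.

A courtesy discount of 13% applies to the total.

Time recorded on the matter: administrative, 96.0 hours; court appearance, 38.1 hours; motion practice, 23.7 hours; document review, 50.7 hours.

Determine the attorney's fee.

$47,974.41

Court appearance: 38.1 × $655 = $24,955.50
Document review: 50.7 × $125 = $6,337.50
Motion practice: 23.7 × $500 = $11,850.00
Administrative: 96.0 × $125 = $12,000.00
Subtotal: $55,143.00
Less 13% discount: −$7,168.59
Total: $55,143.00 − $7,168.59 = $47,974.41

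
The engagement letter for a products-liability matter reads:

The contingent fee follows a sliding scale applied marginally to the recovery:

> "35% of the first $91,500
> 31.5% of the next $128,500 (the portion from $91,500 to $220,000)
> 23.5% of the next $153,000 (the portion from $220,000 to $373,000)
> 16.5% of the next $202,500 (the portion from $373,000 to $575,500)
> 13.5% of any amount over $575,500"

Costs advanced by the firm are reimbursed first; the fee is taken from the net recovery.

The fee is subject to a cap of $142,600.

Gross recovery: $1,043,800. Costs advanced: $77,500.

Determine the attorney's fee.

$142,600.00

Fee base (net of costs): $1,043,800 − $77,500 = $966,300
First $91,500 at 35% = $32,025.00
Next $128,500 at 31.5% = $40,477.50
Next $153,000 at 23.5% = $35,955.00
Next $202,500 at 16.5% = $33,412.50
Remaining $390,800 at 13.5% = $52,758.00
Fee: $32,025.00 + $40,477.50 + $35,955.00 + $33,412.50 + $52,758.00 = $194,628.00
$194,628.00 exceeds the $142,600 cap, so the fee is capped at $142,600.00.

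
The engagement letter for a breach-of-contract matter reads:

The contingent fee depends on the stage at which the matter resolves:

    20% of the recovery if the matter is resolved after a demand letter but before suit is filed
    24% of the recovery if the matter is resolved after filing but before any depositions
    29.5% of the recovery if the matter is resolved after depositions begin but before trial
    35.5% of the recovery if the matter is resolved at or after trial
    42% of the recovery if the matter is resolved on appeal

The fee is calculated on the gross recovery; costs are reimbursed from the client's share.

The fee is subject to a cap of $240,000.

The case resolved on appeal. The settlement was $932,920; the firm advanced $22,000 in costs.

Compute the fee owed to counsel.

Fee base is the gross recovery, $932,920; costs are reimbursed separately.
The matter resolved on appeal, so the 42% rate applies.
$932,920 × 42% = $391,826.40
$391,826.40 exceeds the $240,000 cap, so the fee is capped at $240,000.00.

$240,000.00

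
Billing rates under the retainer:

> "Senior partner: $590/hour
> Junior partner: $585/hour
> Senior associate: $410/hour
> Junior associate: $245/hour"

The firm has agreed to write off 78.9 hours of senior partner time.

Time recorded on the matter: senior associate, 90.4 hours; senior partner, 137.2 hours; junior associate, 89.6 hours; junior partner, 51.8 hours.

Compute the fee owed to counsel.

$123,716.00

Senior partner: 137.2 × $590 = $80,948.00
Junior partner: 51.8 × $585 = $30,303.00
Senior associate: 90.4 × $410 = $37,064.00
Junior associate: 89.6 × $245 = $21,952.00
Subtotal: $170,267.00
Write-off: 78.9 × $590 = $46,551.00
Total: $170,267.00 − $46,551.00 = $123,716.00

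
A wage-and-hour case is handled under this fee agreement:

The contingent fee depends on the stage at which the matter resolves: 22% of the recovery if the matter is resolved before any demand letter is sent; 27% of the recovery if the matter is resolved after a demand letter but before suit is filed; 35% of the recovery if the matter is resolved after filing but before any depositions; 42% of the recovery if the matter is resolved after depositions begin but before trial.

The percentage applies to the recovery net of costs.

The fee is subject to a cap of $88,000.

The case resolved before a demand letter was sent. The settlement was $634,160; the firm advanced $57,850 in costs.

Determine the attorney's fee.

$88,000.00

Fee base (net of costs): $634,160 − $57,850 = $576,310
The matter resolved before a demand letter was sent, so the 22% rate applies.
$576,310 × 22% = $126,788.20
$126,788.20 exceeds the $88,000 cap, so the fee is capped at $88,000.00.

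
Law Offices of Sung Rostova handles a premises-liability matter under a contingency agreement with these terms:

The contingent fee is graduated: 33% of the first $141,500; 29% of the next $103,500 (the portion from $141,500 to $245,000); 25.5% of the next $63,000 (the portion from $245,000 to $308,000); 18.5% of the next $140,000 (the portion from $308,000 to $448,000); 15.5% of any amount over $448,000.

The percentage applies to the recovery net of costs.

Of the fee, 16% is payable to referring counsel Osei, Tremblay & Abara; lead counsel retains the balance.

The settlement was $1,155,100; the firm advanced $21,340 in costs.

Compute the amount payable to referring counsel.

Fee base (net of costs): $1,155,100 − $21,340 = $1,133,760
First $141,500 at 33% = $46,695.00
Next $103,500 at 29% = $30,015.00
Next $63,000 at 25.5% = $16,065.00
Next $140,000 at 18.5% = $25,900.00
Remaining $685,760 at 15.5% = $106,292.80
Fee: $46,695.00 + $30,015.00 + $16,065.00 + $25,900.00 + $106,292.80 = $224,967.80
Referral share: 16% of $224,967.80 = $35,994.85; lead counsel retains $224,967.80 − $35,994.85 = $188,972.95.

$35,994.85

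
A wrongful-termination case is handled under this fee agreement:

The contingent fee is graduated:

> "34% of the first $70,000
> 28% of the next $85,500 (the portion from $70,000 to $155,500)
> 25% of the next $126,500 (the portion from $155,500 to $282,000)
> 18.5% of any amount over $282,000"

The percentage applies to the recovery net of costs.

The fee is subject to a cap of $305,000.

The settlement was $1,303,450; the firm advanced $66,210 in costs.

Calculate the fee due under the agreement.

$256,084.40

Fee base (net of costs): $1,303,450 − $66,210 = $1,237,240
First $70,000 at 34% = $23,800.00
Next $85,500 at 28% = $23,940.00
Next $126,500 at 25% = $31,625.00
Remaining $955,240 at 18.5% = $176,719.40
Fee: $23,800.00 + $23,940.00 + $31,625.00 + $176,719.40 = $256,084.40
$256,084.40 is under the $305,000 cap.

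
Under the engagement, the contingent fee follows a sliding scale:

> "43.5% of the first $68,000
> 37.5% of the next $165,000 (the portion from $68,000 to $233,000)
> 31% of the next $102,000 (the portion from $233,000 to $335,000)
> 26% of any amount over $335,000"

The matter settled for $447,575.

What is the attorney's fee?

First $68,000 at 43.5% = $29,580.00
Next $165,000 at 37.5% = $61,875.00
Next $102,000 at 31% = $31,620.00
Remaining $112,575 at 26% = $29,269.50
Fee: $29,580.00 + $61,875.00 + $31,620.00 + $29,269.50 = $152,344.50

$152,344.50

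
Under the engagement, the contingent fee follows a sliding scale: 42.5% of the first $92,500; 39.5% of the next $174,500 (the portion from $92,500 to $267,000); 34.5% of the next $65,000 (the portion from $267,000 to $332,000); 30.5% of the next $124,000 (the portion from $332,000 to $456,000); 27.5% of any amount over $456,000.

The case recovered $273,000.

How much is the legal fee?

First $92,500 at 42.5% = $39,312.50
Next $174,500 at 39.5% = $68,927.50
Remaining $6,000 at 34.5% = $2,070.00
Fee: $39,312.50 + $68,927.50 + $2,070.00 = $110,310.00

$110,310.00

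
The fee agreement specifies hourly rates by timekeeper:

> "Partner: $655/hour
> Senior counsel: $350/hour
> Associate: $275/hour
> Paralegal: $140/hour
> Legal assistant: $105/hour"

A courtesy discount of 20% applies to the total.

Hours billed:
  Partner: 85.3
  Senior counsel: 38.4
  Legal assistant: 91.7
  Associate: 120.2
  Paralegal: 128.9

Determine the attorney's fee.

$104,032.80

Partner: 85.3 × $655 = $55,871.50
Senior counsel: 38.4 × $350 = $13,440.00
Associate: 120.2 × $275 = $33,055.00
Paralegal: 128.9 × $140 = $18,046.00
Legal assistant: 91.7 × $105 = $9,628.50
Subtotal: $130,041.00
Less 20% discount: −$26,008.20
Total: $130,041.00 − $26,008.20 = $104,032.80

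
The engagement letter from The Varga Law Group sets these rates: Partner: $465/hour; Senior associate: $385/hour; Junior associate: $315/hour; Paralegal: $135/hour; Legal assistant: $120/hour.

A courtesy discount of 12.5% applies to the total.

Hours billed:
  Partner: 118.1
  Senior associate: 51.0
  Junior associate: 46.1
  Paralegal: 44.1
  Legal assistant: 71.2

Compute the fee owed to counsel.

$90,624.19

Partner: 118.1 × $465 = $54,916.50
Senior associate: 51.0 × $385 = $19,635.00
Junior associate: 46.1 × $315 = $14,521.50
Paralegal: 44.1 × $135 = $5,953.50
Legal assistant: 71.2 × $120 = $8,544.00
Subtotal: $103,570.50
Less 12.5% discount: −$12,946.31
Total: $103,570.50 − $12,946.31 = $90,624.19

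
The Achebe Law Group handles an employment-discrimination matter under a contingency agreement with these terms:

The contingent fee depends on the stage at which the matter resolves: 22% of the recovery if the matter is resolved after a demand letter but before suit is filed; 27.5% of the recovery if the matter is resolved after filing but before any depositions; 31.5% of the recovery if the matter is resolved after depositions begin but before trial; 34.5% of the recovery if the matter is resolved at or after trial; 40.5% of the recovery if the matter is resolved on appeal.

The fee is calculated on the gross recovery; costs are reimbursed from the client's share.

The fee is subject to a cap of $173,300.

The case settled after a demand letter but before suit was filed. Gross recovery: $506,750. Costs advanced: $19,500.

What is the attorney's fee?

Fee base is the gross recovery, $506,750; costs are reimbursed separately.
The matter settled after a demand letter but before suit was filed, so the 22% rate applies.
$506,750 × 22% = $111,485.00
$111,485.00 is under the $173,300 cap.

$111,485.00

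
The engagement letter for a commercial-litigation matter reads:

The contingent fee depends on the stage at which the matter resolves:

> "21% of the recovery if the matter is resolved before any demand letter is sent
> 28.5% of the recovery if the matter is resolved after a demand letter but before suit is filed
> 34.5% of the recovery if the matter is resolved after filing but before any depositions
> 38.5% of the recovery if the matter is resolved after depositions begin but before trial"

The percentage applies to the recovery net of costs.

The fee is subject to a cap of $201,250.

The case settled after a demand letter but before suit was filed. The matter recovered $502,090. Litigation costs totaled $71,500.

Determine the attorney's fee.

Fee base (net of costs): $502,090 − $71,500 = $430,590
The matter settled after a demand letter but before suit was filed, so the 28.5% rate applies.
$430,590 × 28.5% = $122,718.15
$122,718.15 is under the $201,250 cap.

$122,718.15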